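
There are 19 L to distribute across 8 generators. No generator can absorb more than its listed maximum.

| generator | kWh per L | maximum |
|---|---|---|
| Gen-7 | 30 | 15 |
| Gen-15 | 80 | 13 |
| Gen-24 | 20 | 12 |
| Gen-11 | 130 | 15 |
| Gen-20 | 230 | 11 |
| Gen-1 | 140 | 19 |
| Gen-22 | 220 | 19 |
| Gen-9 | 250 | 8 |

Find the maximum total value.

4530

Rank by kWh per L: Gen-9 250 > Gen-20 230 > Gen-22 220 > Gen-1 140 > Gen-11 130 > Gen-15 80 > Gen-7 30 > Gen-24 20.
Gen-9 takes 8 to reach its cap of 8 — 11 left.
Gen-20: +11 to 11 (cap) — 0 left.
Total = 230×11 + 250×8 = 4530.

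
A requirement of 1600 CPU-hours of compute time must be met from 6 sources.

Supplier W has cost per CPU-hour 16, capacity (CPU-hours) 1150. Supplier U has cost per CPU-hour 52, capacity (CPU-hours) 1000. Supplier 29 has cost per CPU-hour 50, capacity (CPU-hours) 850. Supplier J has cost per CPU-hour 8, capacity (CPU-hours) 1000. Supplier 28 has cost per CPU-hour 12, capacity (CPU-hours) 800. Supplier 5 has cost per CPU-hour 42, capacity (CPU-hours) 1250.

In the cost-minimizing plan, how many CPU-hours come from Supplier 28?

600

Cheapest first:
Take 1000 from Supplier J at 8 — need 600 more.
Supplier 28 at 12: take 600 of its 800 — requirement met.
Supplier W, Supplier 5, Supplier 29, Supplier U: unused.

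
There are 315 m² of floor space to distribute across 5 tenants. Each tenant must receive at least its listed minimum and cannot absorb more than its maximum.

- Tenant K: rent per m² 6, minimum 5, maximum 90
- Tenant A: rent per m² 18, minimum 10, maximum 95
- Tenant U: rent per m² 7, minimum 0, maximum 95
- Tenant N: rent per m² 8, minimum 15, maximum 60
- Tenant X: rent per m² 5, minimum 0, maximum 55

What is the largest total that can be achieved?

3245

Meeting every minimum uses 5+10+0+15+0 = 30 m², leaving 285.
Order the tenants by rent per m²: Tenant A 18 > Tenant N 8 > Tenant U 7 > Tenant K 6 > Tenant X 5.
Tenant A: +85 to 95 (cap) → 200 left.
Give Tenant N 45 more to hit its cap of 60 → 155 left.
Give Tenant U 95 more to hit its cap of 95 → 60 left.
Only 60 left; Tenant K takes them to reach 65.
Total = 6×65 + 18×95 + 7×95 + 8×60 = 3245.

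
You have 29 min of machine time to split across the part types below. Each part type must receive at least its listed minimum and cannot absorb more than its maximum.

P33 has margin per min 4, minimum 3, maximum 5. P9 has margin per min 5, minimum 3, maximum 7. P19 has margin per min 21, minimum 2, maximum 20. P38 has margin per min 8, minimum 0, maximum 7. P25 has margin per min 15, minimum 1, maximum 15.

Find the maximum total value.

Meeting every minimum uses 3+3+2+0+1 = 9 min, leaving 20.
Highest margin per min first: P19 21 > P25 15 > P38 8 > P9 5 > P33 4.
P19 takes 18 more to reach its cap of 20 ; 2 left.
P25: +2 (room for 14) → 3. Pool exhausted.
Total = 4×3 + 5×3 + 21×20 + 15×3 = 492.

492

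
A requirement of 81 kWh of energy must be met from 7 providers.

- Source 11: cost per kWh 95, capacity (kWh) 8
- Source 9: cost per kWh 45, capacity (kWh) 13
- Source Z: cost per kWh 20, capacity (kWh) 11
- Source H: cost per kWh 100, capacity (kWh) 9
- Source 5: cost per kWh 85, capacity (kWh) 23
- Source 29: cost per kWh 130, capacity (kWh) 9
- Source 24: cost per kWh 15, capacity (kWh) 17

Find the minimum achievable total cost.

4675

Cheapest first:
Source 24 (15): use full 17 → 64 kWh to go.
Take 11 from Source Z at 20 → need 53 more.
Take 13 from Source 9 at 45 → need 40 more.
Source 5 at 85: take all 23 kWh → 17 still needed.
Take 8 from Source 11 at 95 → need 9 more.
Source H (100): use full 9 → 0 kWh to go.
Source 29: unused.
Cost = 17×15 + 11×20 + 13×45 + 23×85 + 8×95 + 9×100 = 4675.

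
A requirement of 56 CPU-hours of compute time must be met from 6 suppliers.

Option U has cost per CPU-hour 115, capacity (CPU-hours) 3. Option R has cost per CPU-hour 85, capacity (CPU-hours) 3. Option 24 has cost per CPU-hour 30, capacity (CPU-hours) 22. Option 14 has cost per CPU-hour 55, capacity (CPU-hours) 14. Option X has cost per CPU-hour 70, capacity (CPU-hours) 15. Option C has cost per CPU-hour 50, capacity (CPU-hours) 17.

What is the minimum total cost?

Fill from the cheapest supplier first.
Take 22 from Option 24 at 30 ; need 34 more.
Take 17 from Option C at 50 ; need 17 more.
Take 14 from Option 14 at 55 ; need 3 more.
Take 3 from Option X at 70 to finish.
Option R, Option U: unused.
Cost = 22×30 + 17×50 + 14×55 + 3×70 = 2490.

2490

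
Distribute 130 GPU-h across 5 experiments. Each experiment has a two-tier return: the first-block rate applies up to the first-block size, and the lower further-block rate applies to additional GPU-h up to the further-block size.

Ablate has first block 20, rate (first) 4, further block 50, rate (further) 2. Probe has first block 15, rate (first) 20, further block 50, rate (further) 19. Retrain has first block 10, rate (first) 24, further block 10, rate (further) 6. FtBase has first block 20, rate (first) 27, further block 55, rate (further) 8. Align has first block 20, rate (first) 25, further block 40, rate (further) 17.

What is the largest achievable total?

2785

Treat each block as its own option and order by rate: FtBase/first 27 > Align/first 25 > Retrain/first 24 > Probe/first 20 > Probe/second 19 > Align/second 17 > FtBase/second 8 > Retrain/second 6 > Ablate/first 4 > Ablate/second 2.
Fill FtBase first block (20 at 27) — 110 left.
Align first at 25: fill all 20 — 90 left.
Retrain/first (24): +10 — 80 left.
Probe first at 20: fill all 15 — 65 left.
Probe second at 19: fill all 50 — 15 left.
Align/second: +15 of 40 at 17; pool empty.
Total = 27×20 + 25×20 + 24×10 + 20×15 + 19×50 + 17×15 = 2785.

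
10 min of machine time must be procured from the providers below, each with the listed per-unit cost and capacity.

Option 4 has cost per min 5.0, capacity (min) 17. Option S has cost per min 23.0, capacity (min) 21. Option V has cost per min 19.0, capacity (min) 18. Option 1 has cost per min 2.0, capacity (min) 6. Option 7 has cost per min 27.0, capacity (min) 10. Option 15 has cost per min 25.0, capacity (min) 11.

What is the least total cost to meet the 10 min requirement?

32

Fill from the cheapest provider first.
Option 1 at 2.0: take all 6 min → 4 still needed.
Take 4 from Option 4 at 5.0 to finish.
Option V, Option S, Option 15, Option 7: unused.
Cost = 6×2.0 + 4×5.0 = 32.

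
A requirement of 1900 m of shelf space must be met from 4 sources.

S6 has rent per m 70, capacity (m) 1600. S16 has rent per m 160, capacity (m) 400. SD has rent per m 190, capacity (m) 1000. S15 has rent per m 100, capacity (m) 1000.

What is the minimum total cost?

142000

Fill from the cheapest source first.
Take 1600 from S6 at 70 — need 300 more.
S15 at 100: take 300 of its 1000 — requirement met.
S16, SD: unused.
Cost = 1600×70 + 300×100 = 142000.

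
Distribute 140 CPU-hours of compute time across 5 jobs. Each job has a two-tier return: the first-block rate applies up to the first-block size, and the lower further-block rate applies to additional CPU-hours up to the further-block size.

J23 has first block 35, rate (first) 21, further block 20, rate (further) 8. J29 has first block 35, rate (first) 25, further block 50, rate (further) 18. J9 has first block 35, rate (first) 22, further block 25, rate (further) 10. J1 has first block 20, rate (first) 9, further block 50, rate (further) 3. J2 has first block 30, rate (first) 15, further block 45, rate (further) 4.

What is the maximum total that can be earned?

Order all 10 blocks by rate: J29/T1 25 > J9/T1 22 > J23/T1 21 > J29/T2 18 > J2/T1 15 > J9/T2 10 > J1/T1 9 > J23/T2 8 > J2/T2 4 > J1/T2 3.
J29 T1 at 25: fill all 35 → 105 left.
J9 T1 at 22: fill all 35 → 70 left.
Fill J23 T1 block (35 at 21) → 35 left.
J29/T2: +35 of 50 at 18; pool empty.
Total = 25×35 + 22×35 + 21×35 + 18×35 = 3010.

3010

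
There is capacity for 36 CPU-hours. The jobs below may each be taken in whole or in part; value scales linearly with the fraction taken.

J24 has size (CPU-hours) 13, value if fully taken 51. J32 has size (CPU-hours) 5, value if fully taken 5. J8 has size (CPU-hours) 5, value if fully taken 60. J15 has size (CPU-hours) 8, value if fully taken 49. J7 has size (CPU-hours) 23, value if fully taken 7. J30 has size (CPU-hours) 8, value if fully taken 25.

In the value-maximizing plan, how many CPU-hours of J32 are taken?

Rank by value-to-size ratio: J8 60/5≈12, J15 49/8≈6.12, J24 51/13≈3.92, J30 25/8≈3.12, J32 5/5≈1, J7 7/23≈0.304.
All 5 CPU-hours of J8 fit (value 60) — 31 remain.
All 8 CPU-hours of J15 fit (value 49) — 23 remain.
All 13 CPU-hours of J24 fit (value 51) — 10 remain.
J30: take in full, 8 CPU-hours for value 25 — 2 left.
Only 2 CPU-hours remain; take 2/5 of J32 for value 5×2/5 = 2.

2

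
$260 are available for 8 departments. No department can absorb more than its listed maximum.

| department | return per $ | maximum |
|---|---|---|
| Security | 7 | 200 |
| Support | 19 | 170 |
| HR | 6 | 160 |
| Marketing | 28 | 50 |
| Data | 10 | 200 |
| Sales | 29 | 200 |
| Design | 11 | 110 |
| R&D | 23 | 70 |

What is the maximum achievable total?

Order the departments by return per $: Sales 29 > Marketing 28 > R&D 23 > Support 19 > Design 11 > Data 10 > Security 7 > HR 6.
Give Sales 200 to hit its cap of 200 ; 60 left.
Marketing takes 50 to reach its cap of 50 ; 10 left.
R&D: +10 (room for 70) → 10. Pool exhausted.
Total = 28×50 + 29×200 + 23×10 = 7430.

7430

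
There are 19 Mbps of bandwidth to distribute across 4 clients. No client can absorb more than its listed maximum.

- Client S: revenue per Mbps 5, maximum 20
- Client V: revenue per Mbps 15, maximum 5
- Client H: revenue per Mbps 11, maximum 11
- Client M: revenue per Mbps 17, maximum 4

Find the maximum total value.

253

Rank by revenue per Mbps: Client M 17 > Client V 15 > Client H 11 > Client S 5.
Client M: +4 to 4 (cap) → 15 left.
Give Client V 5 to hit its cap of 5 → 10 left.
Only 10 left; Client H takes them to reach 10.
Total = 15×5 + 11×10 + 17×4 = 253.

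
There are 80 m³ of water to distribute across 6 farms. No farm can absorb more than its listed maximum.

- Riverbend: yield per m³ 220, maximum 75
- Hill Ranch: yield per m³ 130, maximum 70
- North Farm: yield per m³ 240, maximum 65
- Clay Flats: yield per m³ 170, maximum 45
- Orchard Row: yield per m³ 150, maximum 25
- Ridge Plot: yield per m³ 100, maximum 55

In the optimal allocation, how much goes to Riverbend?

15

Highest yield per m³ first: North Farm 240 > Riverbend 220 > Clay Flats 170 > Orchard Row 150 > Hill Ranch 130 > Ridge Plot 100.
Give North Farm 65 to hit its cap of 65 ; 15 left.
Only 15 left; Riverbend takes them to reach 15.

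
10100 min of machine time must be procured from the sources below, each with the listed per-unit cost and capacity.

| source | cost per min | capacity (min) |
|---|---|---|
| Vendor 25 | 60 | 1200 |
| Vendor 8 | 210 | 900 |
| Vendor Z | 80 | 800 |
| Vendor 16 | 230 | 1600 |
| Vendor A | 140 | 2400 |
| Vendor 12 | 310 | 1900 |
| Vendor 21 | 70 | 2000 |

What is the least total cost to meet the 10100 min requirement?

Fill from the cheapest source first.
Vendor 25 at 60: take all 1200 min → 8900 still needed.
Vendor 21 at 70: take all 2000 min → 6900 still needed.
Vendor Z at 80: take all 800 min → 6100 still needed.
Vendor A (140): use full 2400 → 3700 min to go.
Vendor 8 at 210: take all 900 min → 2800 still needed.
Vendor 16 (230): use full 1600 → 1200 min to go.
Vendor 12 (310): take the remaining 1200 → done.
Cost = 1200×60 + 2000×70 + 800×80 + 2400×140 + 900×210 + 1600×230 + 1200×310 = 1541000.

1541000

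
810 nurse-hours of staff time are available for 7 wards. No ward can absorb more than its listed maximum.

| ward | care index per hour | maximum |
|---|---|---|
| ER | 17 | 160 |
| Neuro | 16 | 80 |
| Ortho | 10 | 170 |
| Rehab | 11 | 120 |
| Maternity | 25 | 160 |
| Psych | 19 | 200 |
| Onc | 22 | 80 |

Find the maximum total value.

Highest care index per hour first: Maternity 25 > Onc 22 > Psych 19 > ER 17 > Neuro 16 > Rehab 11 > Ortho 10.
Give Maternity 160 to hit its cap of 160 — 650 left.
Give Onc 80 to hit its cap of 80 — 570 left.
Psych: +200 to 200 (cap) — 370 left.
ER: +160 to 160 (cap) — 210 left.
Neuro takes 80 to reach its cap of 80 — 130 left.
Rehab takes 120 to reach its cap of 120 — 10 left.
Ortho has room for 170 but only 10 remain, so it gets 10.
Total = 17×160 + 16×80 + 10×10 + 11×120 + 25×160 + 19×200 + 22×80 = 14980.

14980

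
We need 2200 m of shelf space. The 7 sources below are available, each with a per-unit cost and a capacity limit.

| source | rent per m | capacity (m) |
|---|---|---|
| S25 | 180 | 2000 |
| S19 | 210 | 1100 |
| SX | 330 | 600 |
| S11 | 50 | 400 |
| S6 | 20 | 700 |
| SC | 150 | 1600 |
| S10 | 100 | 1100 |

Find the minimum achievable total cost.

Use sources in increasing cost order.
S6 (20): use full 700 — 1500 m to go.
S11 (50): use full 400 — 1100 m to go.
S10 at 100: take all 1100 m — 0 still needed.
SC, S25, S19, SX: unused.
Cost = 700×20 + 400×50 + 1100×100 = 144000.

144000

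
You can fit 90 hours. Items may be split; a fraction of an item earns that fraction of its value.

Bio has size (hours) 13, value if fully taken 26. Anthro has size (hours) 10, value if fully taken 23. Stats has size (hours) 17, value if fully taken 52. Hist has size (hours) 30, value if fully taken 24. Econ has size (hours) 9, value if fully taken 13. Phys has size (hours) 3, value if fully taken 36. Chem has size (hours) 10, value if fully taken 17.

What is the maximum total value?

Sort by value density: Phys 36/3≈12, Stats 52/17≈3.06, Anthro 23/10≈2.3, Bio 26/13≈2, Chem 17/10≈1.7, Econ 13/9≈1.44, Hist 24/30≈0.8.
Phys: take in full, 3 hours for value 36 — 87 left.
Stats: take in full, 17 hours for value 52 — 70 left.
All 10 hours of Anthro fit (value 23) — 60 remain.
All 13 hours of Bio fit (value 26) — 47 remain.
Take all of Chem (10 hours, value 17) — 37 hours left.
Econ: take in full, 9 hours for value 13 — 28 left.
Only 28 hours remain; take 28/30 of Hist for value 24×28/30 = 22.4.
Total value = 189.4.

189.4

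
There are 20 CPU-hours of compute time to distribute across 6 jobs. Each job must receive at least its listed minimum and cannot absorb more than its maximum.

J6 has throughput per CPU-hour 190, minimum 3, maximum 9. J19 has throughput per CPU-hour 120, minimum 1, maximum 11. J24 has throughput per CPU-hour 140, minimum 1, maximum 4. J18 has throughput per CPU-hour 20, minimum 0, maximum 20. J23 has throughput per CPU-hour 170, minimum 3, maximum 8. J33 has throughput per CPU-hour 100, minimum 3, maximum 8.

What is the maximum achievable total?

Meeting every minimum uses 3+1+1+0+3+3 = 11 CPU-hours, leaving 9.
Order the jobs by throughput per CPU-hour: J6 190 > J23 170 > J24 140 > J19 120 > J33 100 > J18 20.
J6: +6 to 9 (cap) ; 3 left.
Only 3 left; J23 takes them to reach 6.
Total = 190×9 + 120×1 + 140×1 + 170×6 + 100×3 = 3290.

3290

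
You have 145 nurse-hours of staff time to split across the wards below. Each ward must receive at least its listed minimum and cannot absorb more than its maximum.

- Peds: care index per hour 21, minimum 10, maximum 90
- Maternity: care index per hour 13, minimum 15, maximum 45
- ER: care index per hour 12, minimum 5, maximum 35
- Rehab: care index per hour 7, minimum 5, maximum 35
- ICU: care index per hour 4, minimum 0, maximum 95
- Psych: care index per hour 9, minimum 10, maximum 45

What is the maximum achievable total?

Meeting every minimum uses 10+15+5+5+0+10 = 45 nurse-hours, leaving 100.
Order the wards by care index per hour: Peds 21 > Maternity 13 > ER 12 > Psych 9 > Rehab 7 > ICU 4.
Give Peds 80 more to hit its cap of 90 — 20 left.
Only 20 left; Maternity takes them to reach 35.
Total = 21×90 + 13×35 + 12×5 + 7×5 + 9×10 = 2530.

2530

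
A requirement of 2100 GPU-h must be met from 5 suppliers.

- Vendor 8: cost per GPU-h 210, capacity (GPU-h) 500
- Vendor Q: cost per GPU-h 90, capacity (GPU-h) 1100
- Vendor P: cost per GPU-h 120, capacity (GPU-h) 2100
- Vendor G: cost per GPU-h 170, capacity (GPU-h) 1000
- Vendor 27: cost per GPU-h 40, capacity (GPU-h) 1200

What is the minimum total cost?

129000

Fill from the cheapest supplier first.
Vendor 27 at 40: take all 1200 GPU-h — 900 still needed.
Vendor Q at 90: take 900 of its 1100 — requirement met.
Vendor P, Vendor G, Vendor 8: unused.
Cost = 1200×40 + 900×90 = 129000.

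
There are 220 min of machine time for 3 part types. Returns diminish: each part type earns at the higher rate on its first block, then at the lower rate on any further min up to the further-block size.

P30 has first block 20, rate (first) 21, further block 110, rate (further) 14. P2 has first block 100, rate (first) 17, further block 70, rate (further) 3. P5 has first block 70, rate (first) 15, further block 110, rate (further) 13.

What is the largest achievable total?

3590

Rank every tier by rate: P30/first 21 > P2/first 17 > P5/first 15 > P30/second 14 > P5/second 13 > P2/second 3.
P30/first (21): +20 ; 200 left.
P2/first (17): +100 ; 100 left.
P5 first at 15: fill all 70 ; 30 left.
P30 second at 14: only 30 left, fill 30.
Total = 21×20 + 17×100 + 15×70 + 14×30 = 3590.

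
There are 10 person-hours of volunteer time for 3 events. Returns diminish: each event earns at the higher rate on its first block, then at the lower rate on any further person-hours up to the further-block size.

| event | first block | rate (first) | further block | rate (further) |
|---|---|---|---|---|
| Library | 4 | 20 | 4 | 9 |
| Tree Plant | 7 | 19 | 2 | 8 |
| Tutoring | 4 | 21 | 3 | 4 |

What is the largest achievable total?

202

Order all 6 blocks by rate: Tutoring/first 21 > Library/first 20 > Tree Plant/first 19 > Library/second 9 > Tree Plant/second 8 > Tutoring/second 4.
Tutoring first at 21: fill all 4 → 6 left.
Library/first (20): +4 → 2 left.
2 remain; put them into Tree Plant first at 19.
Total = 21×4 + 20×4 + 19×2 = 202.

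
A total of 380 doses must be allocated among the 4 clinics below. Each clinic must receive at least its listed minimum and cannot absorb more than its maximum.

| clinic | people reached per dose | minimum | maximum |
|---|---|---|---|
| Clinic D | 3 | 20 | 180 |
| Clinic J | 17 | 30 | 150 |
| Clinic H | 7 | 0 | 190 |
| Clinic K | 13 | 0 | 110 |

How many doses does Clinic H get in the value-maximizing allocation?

Meeting every minimum uses 20+30+0+0 = 50 doses, leaving 330.
Highest people reached per dose first: Clinic J 17 > Clinic K 13 > Clinic H 7 > Clinic D 3.
Clinic J: +120 to 150 (cap) — 210 left.
Give Clinic K 110 more to hit its cap of 110 — 100 left.
Only 100 left; Clinic H takes them to reach 100.

100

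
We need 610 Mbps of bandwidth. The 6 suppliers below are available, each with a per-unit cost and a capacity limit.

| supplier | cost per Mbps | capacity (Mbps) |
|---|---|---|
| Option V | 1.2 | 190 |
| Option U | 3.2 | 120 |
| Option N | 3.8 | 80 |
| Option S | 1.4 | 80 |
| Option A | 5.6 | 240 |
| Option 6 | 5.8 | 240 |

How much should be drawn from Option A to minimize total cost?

Fill from the cheapest supplier first.
Option V at 1.2: take all 190 Mbps — 420 still needed.
Option S at 1.4: take all 80 Mbps — 340 still needed.
Option U (3.2): use full 120 — 220 Mbps to go.
Option N at 3.8: take all 80 Mbps — 140 still needed.
Option A (5.6): take the remaining 140 — done.
Option 6: unused.

140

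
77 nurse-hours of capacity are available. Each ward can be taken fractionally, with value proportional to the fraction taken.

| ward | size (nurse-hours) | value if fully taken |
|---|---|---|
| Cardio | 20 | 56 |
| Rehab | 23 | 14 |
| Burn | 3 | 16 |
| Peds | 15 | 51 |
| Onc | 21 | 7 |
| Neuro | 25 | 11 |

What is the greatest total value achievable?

Rank by value-to-size ratio: Burn 16/3≈5.33, Peds 51/15≈3.4, Cardio 56/20≈2.8, Rehab 14/23≈0.609, Neuro 11/25≈0.44, Onc 7/21≈0.333.
All 3 nurse-hours of Burn fit (value 16) → 74 remain.
All 15 nurse-hours of Peds fit (value 51) → 59 remain.
Take all of Cardio (20 nurse-hours, value 56) → 39 nurse-hours left.
Rehab: take in full, 23 nurse-hours for value 14 → 16 left.
Only 16 nurse-hours remain; take 16/25 of Neuro for value 11×16/25 = 7.04.
Total value = 144.04.

144.04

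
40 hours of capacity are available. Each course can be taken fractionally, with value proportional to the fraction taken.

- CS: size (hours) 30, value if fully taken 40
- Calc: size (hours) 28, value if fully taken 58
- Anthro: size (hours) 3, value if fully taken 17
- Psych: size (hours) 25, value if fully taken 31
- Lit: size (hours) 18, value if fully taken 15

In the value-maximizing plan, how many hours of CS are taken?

9

Sort by value density: Anthro 17/3≈5.67, Calc 58/28≈2.07, CS 40/30≈1.33, Psych 31/25≈1.24, Lit 15/18≈0.833.
Take all of Anthro (3 hours, value 17) → 37 hours left.
All 28 hours of Calc fit (value 58) → 9 remain.
Fill the last 9 hours with part of CS: 9/30 of it earns 12.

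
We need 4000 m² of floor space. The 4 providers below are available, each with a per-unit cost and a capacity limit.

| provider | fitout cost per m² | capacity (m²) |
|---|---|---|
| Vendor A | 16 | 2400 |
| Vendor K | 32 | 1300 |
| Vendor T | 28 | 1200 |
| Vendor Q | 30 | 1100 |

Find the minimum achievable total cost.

84000

Cheapest first:
Take 2400 from Vendor A at 16 ; need 1600 more.
Vendor T (28): use full 1200 ; 400 m² to go.
Vendor Q (30): take the remaining 400 ; done.
Vendor K: unused.
Cost = 2400×16 + 1200×28 + 400×30 = 84000.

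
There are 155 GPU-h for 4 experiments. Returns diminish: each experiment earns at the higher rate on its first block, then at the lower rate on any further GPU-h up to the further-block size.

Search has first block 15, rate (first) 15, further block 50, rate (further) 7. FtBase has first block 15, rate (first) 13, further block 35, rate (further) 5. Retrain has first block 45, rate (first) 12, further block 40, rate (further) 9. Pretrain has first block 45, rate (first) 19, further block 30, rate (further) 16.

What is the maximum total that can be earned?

2340

Rank every tier by rate: Pretrain/tier1 19 > Pretrain/tier2 16 > Search/tier1 15 > FtBase/tier1 13 > Retrain/tier1 12 > Retrain/tier2 9 > Search/tier2 7 > FtBase/tier2 5.
Pretrain tier1 at 19: fill all 45 — 110 left.
Fill Pretrain tier2 block (30 at 16) — 80 left.
Search/tier1 (15): +15 — 65 left.
Fill FtBase tier1 block (15 at 13) — 50 left.
Retrain tier1 at 12: fill all 45 — 5 left.
Retrain tier2 at 9: only 5 left, fill 5.
Total = 19×45 + 16×30 + 15×15 + 13×15 + 12×45 + 9×5 = 2340.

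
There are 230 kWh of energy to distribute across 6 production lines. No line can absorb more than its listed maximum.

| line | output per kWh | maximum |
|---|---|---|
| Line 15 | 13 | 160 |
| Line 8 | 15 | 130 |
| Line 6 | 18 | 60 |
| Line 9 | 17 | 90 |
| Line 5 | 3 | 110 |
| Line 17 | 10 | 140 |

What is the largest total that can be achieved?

3810

Rank by output per kWh: Line 6 18 > Line 9 17 > Line 8 15 > Line 15 13 > Line 17 10 > Line 5 3.
Give Line 6 60 to hit its cap of 60 → 170 left.
Line 9: +90 to 90 (cap) → 80 left.
Line 8 has room for 130 but only 80 remain, so it gets 80.
Total = 15×80 + 18×60 + 17×90 = 3810.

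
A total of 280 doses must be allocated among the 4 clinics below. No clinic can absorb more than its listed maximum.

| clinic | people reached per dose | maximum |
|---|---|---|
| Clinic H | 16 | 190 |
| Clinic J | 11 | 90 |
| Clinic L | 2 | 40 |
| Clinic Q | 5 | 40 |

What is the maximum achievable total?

4030

Rank by people reached per dose: Clinic H 16 > Clinic J 11 > Clinic Q 5 > Clinic L 2.
Clinic H takes 190 to reach its cap of 190 ; 90 left.
Give Clinic J 90 to hit its cap of 90 ; 0 left.
Total = 16×190 + 11×90 = 4030.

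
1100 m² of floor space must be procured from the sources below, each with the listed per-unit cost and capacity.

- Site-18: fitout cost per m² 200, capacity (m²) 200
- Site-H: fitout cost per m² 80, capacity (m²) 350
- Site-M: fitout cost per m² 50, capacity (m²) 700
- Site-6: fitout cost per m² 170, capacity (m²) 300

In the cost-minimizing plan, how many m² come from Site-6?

50

Use sources in increasing cost order.
Site-M (50): use full 700 → 400 m² to go.
Site-H (80): use full 350 → 50 m² to go.
Site-6 at 170: take 50 of its 300 → requirement met.
Site-18: unused.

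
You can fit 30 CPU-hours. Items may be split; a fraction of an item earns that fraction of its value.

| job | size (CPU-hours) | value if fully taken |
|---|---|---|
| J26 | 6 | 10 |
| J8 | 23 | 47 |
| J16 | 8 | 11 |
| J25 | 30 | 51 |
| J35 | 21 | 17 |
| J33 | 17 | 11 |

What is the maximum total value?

58.9

Rank by value-to-size ratio: J8 47/23≈2.04, J25 51/30≈1.7, J26 10/6≈1.67, J16 11/8≈1.38, J35 17/21≈0.81, J33 11/17≈0.647.
J8: take in full, 23 CPU-hours for value 47 — 7 left.
Only 7 CPU-hours remain; take 7/30 of J25 for value 51×7/30 = 11.9.
Total value = 58.9.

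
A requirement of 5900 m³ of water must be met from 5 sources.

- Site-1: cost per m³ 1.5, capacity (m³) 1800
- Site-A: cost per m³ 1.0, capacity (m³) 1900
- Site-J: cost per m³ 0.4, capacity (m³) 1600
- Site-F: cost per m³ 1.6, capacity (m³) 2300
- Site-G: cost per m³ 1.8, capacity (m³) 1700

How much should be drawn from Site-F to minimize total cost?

Use sources in increasing cost order.
Take 1600 from Site-J at 0.4 — need 4300 more.
Site-A at 1.0: take all 1900 m³ — 2400 still needed.
Take 1800 from Site-1 at 1.5 — need 600 more.
Site-F (1.6): take the remaining 600 — done.
Site-G: unused.

600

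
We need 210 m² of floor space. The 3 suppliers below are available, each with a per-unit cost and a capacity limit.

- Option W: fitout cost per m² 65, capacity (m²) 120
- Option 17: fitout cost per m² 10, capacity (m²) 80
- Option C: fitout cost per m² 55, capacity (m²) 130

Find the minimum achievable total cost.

Fill from the cheapest supplier first.
Take 80 from Option 17 at 10 → need 130 more.
Take 130 from Option C at 55 → need 0 more.
Option W: unused.
Cost = 80×10 + 130×55 = 7950.

7950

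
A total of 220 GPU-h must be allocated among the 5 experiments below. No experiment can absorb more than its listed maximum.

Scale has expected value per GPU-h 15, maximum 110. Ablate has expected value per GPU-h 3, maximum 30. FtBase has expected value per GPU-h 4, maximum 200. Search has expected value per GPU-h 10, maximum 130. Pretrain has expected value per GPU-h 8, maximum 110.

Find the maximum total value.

Order the experiments by expected value per GPU-h: Scale 15 > Search 10 > Pretrain 8 > FtBase 4 > Ablate 3.
Scale takes 110 to reach its cap of 110 ; 110 left.
Only 110 left; Search takes them to reach 110.
Total = 15×110 + 10×110 = 2750.

2750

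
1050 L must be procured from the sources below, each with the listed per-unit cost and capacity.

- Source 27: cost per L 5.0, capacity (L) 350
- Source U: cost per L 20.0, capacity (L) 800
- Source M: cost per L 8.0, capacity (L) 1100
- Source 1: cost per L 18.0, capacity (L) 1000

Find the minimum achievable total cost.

7350

Fill from the cheapest source first.
Source 27 at 5.0: take all 350 L — 700 still needed.
Take 700 from Source M at 8.0 to finish.
Source 1, Source U: unused.
Cost = 350×5.0 + 700×8.0 = 7350.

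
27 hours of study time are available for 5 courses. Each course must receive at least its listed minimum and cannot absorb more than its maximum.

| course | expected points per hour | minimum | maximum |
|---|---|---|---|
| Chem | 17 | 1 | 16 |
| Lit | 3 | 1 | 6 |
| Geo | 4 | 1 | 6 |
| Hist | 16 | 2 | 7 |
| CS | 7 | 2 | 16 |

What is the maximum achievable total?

Meeting every minimum uses 1+1+1+2+2 = 7 hours, leaving 20.
Highest expected points per hour first: Chem 17 > Hist 16 > CS 7 > Geo 4 > Lit 3.
Chem: +15 to 16 (cap) — 5 left.
Give Hist 5 more to hit its cap of 7 — 0 left.
Total = 17×16 + 3×1 + 4×1 + 16×7 + 7×2 = 405.

405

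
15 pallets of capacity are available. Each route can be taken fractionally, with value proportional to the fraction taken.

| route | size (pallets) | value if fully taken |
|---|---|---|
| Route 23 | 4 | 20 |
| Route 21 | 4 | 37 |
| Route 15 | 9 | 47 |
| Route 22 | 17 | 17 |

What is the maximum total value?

Best value per unit of size first: Route 21 37/4≈9.25, Route 15 47/9≈5.22, Route 23 20/4≈5, Route 22 17/17≈1.
Take all of Route 21 (4 pallets, value 37) ; 11 pallets left.
All 9 pallets of Route 15 fit (value 47) ; 2 remain.
Fill the last 2 pallets with part of Route 23: 2/4 of it earns 10.
Total value = 94.

94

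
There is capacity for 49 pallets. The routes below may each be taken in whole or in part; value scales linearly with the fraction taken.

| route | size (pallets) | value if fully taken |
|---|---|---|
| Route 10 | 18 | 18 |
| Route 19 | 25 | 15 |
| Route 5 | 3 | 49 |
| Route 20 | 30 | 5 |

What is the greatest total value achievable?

82.5

Rank by value-to-size ratio: Route 5 49/3≈16.3, Route 10 18/18≈1, Route 19 15/25≈0.6, Route 20 5/30≈0.167.
Take all of Route 5 (3 pallets, value 49) → 46 pallets left.
Take all of Route 10 (18 pallets, value 18) → 28 pallets left.
Route 19: take in full, 25 pallets for value 15 → 3 left.
Fill the last 3 pallets with part of Route 20: 3/30 of it earns 0.5.
Total value = 82.5.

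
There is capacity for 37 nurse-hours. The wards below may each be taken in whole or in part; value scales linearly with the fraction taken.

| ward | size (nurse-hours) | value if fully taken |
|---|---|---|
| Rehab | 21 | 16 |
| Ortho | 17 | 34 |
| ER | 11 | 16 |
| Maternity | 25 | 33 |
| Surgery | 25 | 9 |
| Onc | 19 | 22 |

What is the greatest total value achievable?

Best value per unit of size first: Ortho 34/17≈2, ER 16/11≈1.45, Maternity 33/25≈1.32, Onc 22/19≈1.16, Rehab 16/21≈0.762, Surgery 9/25≈0.36.
All 17 nurse-hours of Ortho fit (value 34) — 20 remain.
All 11 nurse-hours of ER fit (value 16) — 9 remain.
Fill the last 9 nurse-hours with part of Maternity: 9/25 of it earns 11.88.
Total value = 61.88.

61.88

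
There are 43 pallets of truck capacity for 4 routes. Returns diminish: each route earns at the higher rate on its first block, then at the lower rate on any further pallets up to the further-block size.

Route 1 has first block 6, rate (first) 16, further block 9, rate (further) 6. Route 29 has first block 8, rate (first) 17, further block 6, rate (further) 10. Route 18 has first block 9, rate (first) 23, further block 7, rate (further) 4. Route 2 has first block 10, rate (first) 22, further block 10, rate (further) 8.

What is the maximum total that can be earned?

751

Order all 8 blocks by rate: Route 18/first 23 > Route 2/first 22 > Route 29/first 17 > Route 1/first 16 > Route 29/second 10 > Route 2/second 8 > Route 1/second 6 > Route 18/second 4.
Route 18 first at 23: fill all 9 → 34 left.
Fill Route 2 first block (10 at 22) → 24 left.
Fill Route 29 first block (8 at 17) → 16 left.
Fill Route 1 first block (6 at 16) → 10 left.
Route 29/second (10): +6 → 4 left.
4 remain; put them into Route 2 second at 8.
Total = 23×9 + 22×10 + 17×8 + 16×6 + 10×6 + 8×4 = 751.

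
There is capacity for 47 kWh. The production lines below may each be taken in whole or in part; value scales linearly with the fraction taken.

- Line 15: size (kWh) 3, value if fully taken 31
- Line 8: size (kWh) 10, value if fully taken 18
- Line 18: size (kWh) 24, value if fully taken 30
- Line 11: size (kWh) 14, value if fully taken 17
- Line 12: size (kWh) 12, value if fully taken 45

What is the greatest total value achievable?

121.5

Sort by value density: Line 15 31/3≈10.3, Line 12 45/12≈3.75, Line 8 18/10≈1.8, Line 18 30/24≈1.25, Line 11 17/14≈1.21.
Take all of Line 15 (3 kWh, value 31) ; 44 kWh left.
Line 12: take in full, 12 kWh for value 45 ; 32 left.
Take all of Line 8 (10 kWh, value 18) ; 22 kWh left.
22 kWh left: a 22/24 share of Line 18 gives 30×22/24 = 27.5.
Total value = 121.5.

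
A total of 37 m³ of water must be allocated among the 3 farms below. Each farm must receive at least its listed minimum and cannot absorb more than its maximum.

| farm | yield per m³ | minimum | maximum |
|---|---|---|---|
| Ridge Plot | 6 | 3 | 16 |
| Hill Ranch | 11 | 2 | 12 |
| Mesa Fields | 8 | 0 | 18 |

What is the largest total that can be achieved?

Meeting every minimum uses 3+2+0 = 5 m³, leaving 32.
Highest yield per m³ first: Hill Ranch 11 > Mesa Fields 8 > Ridge Plot 6.
Hill Ranch: +10 to 12 (cap) → 22 left.
Give Mesa Fields 18 more to hit its cap of 18 → 4 left.
Ridge Plot: +4 (room for 13) → 7. Pool exhausted.
Total = 6×7 + 11×12 + 8×18 = 318.

318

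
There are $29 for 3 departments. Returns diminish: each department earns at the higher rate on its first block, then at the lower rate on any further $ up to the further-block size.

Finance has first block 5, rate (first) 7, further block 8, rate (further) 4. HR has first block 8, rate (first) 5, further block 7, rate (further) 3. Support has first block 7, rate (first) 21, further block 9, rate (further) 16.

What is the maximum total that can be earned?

366

Treat each block as its own option and order by rate: Support/T1 21 > Support/T2 16 > Finance/T1 7 > HR/T1 5 > Finance/T2 4 > HR/T2 3.
Support/T1 (21): +7 ; 22 left.
Support/T2 (16): +9 ; 13 left.
Fill Finance T1 block (5 at 7) ; 8 left.
HR T1 at 5: fill all 8 ; 0 left.
Total = 21×7 + 16×9 + 7×5 + 5×8 = 366.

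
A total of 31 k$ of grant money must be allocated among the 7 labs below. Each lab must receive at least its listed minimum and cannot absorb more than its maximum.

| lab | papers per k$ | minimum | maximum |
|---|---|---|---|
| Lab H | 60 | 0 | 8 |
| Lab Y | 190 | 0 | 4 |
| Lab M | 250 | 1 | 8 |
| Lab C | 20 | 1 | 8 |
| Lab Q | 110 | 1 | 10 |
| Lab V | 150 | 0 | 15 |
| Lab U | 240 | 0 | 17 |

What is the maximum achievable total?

6970

Meeting every minimum uses 0+0+1+1+1+0+0 = 3 k$, leaving 28.
Order the labs by papers per k$: Lab M 250 > Lab U 240 > Lab Y 190 > Lab V 150 > Lab Q 110 > Lab H 60 > Lab C 20.
Lab M: +7 to 8 (cap) — 21 left.
Lab U takes 17 more to reach its cap of 17 — 4 left.
Lab Y takes 4 more to reach its cap of 4 — 0 left.
Total = 190×4 + 250×8 + 20×1 + 110×1 + 240×17 = 6970.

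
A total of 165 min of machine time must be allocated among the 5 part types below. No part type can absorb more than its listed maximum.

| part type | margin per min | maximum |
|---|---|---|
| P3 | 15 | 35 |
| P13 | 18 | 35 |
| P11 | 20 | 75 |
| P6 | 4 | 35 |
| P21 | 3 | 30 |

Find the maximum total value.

2735

Highest margin per min first: P11 20 > P13 18 > P3 15 > P6 4 > P21 3.
Give P11 75 to hit its cap of 75 ; 90 left.
P13 takes 35 to reach its cap of 35 ; 55 left.
Give P3 35 to hit its cap of 35 ; 20 left.
P6 has room for 35 but only 20 remain, so it gets 20.
Total = 15×35 + 18×35 + 20×75 + 4×20 = 2735.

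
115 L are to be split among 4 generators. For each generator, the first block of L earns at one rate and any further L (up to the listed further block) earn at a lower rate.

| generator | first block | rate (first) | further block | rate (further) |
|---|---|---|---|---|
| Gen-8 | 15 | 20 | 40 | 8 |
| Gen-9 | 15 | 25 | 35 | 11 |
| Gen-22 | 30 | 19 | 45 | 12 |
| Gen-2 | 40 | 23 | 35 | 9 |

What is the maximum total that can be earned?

Treat each block as its own option and order by rate: Gen-9/tier1 25 > Gen-2/tier1 23 > Gen-8/tier1 20 > Gen-22/tier1 19 > Gen-22/tier2 12 > Gen-9/tier2 11 > Gen-2/tier2 9 > Gen-8/tier2 8.
Gen-9 tier1 at 25: fill all 15 → 100 left.
Gen-2/tier1 (23): +40 → 60 left.
Gen-8/tier1 (20): +15 → 45 left.
Gen-22/tier1 (19): +30 → 15 left.
15 remain; put them into Gen-22 tier2 at 12.
Total = 25×15 + 23×40 + 20×15 + 19×30 + 12×15 = 2345.

2345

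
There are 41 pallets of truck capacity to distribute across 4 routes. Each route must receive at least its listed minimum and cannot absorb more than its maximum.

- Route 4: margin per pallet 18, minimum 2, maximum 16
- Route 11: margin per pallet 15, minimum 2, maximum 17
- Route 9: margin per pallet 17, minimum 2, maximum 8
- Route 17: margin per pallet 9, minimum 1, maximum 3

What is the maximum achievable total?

Meeting every minimum uses 2+2+2+1 = 7 pallets, leaving 34.
Rank by margin per pallet: Route 4 18 > Route 9 17 > Route 11 15 > Route 17 9.
Route 4 takes 14 more to reach its cap of 16 → 20 left.
Route 9: +6 to 8 (cap) → 14 left.
Only 14 left; Route 11 takes them to reach 16.
Total = 18×16 + 15×16 + 17×8 + 9×1 = 673.

673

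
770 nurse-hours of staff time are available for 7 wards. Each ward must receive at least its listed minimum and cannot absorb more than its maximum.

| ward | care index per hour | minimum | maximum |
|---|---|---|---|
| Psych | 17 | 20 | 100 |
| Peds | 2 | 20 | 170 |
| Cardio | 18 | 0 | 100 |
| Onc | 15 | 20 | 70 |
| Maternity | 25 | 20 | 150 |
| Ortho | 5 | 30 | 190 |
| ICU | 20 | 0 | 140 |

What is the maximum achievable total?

Meeting every minimum uses 20+20+0+20+20+30+0 = 110 nurse-hours, leaving 660.
Highest care index per hour first: Maternity 25 > ICU 20 > Cardio 18 > Psych 17 > Onc 15 > Ortho 5 > Peds 2.
Maternity takes 130 more to reach its cap of 150 → 530 left.
ICU takes 140 more to reach its cap of 140 → 390 left.
Give Cardio 100 more to hit its cap of 100 → 290 left.
Psych takes 80 more to reach its cap of 100 → 210 left.
Onc: +50 to 70 (cap) → 160 left.
Ortho: +160 to 190 (cap) → 0 left.
Total = 17×100 + 2×20 + 18×100 + 15×70 + 25×150 + 5×190 + 20×140 = 12090.

12090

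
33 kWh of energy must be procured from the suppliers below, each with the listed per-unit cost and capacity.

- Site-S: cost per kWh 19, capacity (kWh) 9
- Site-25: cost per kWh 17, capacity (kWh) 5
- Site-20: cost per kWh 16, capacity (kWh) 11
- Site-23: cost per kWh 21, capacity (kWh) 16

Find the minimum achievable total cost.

600

Use suppliers in increasing cost order.
Site-20 (16): use full 11 ; 22 kWh to go.
Site-25 (17): use full 5 ; 17 kWh to go.
Site-S (19): use full 9 ; 8 kWh to go.
Take 8 from Site-23 at 21 to finish.
Cost = 11×16 + 5×17 + 9×19 + 8×21 = 600.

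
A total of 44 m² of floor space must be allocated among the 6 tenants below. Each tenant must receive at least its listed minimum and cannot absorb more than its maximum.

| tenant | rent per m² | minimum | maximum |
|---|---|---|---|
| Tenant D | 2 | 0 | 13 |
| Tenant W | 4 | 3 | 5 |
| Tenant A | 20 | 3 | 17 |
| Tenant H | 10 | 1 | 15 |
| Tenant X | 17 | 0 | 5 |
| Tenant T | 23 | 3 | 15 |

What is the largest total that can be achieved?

Meeting every minimum uses 0+3+3+1+0+3 = 10 m², leaving 34.
Highest rent per m² first: Tenant T 23 > Tenant A 20 > Tenant X 17 > Tenant H 10 > Tenant W 4 > Tenant D 2.
Tenant T: +12 to 15 (cap) ; 22 left.
Tenant A takes 14 more to reach its cap of 17 ; 8 left.
Give Tenant X 5 more to hit its cap of 5 ; 3 left.
Tenant H: +3 (room for 14) → 4. Pool exhausted.
Total = 4×3 + 20×17 + 10×4 + 17×5 + 23×15 = 822.

822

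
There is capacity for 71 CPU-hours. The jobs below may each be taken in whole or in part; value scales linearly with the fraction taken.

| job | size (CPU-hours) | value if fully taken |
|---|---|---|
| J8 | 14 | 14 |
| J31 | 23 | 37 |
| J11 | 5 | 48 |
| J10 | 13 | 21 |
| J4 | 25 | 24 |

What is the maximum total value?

Sort by value density: J11 48/5≈9.6, J10 21/13≈1.62, J31 37/23≈1.61, J8 14/14≈1, J4 24/25≈0.96.
Take all of J11 (5 CPU-hours, value 48) — 66 CPU-hours left.
Take all of J10 (13 CPU-hours, value 21) — 53 CPU-hours left.
Take all of J31 (23 CPU-hours, value 37) — 30 CPU-hours left.
All 14 CPU-hours of J8 fit (value 14) — 16 remain.
Fill the last 16 CPU-hours with part of J4: 16/25 of it earns 15.36.
Total value = 135.36.

135.36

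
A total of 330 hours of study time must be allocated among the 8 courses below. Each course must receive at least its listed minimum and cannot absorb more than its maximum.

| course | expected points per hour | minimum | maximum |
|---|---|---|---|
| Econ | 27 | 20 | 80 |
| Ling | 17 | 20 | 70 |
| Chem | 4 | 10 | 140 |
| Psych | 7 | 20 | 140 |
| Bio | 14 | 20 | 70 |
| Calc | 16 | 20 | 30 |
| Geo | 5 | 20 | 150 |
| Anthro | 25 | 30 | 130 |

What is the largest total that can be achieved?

Meeting every minimum uses 20+20+10+20+20+20+20+30 = 160 hours, leaving 170.
Order the courses by expected points per hour: Econ 27 > Anthro 25 > Ling 17 > Calc 16 > Bio 14 > Psych 7 > Geo 5 > Chem 4.
Give Econ 60 more to hit its cap of 80 ; 110 left.
Anthro: +100 to 130 (cap) ; 10 left.
Only 10 left; Ling takes them to reach 30.
Total = 27×80 + 17×30 + 4×10 + 7×20 + 14×20 + 16×20 + 5×20 + 25×130 = 6800.

6800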